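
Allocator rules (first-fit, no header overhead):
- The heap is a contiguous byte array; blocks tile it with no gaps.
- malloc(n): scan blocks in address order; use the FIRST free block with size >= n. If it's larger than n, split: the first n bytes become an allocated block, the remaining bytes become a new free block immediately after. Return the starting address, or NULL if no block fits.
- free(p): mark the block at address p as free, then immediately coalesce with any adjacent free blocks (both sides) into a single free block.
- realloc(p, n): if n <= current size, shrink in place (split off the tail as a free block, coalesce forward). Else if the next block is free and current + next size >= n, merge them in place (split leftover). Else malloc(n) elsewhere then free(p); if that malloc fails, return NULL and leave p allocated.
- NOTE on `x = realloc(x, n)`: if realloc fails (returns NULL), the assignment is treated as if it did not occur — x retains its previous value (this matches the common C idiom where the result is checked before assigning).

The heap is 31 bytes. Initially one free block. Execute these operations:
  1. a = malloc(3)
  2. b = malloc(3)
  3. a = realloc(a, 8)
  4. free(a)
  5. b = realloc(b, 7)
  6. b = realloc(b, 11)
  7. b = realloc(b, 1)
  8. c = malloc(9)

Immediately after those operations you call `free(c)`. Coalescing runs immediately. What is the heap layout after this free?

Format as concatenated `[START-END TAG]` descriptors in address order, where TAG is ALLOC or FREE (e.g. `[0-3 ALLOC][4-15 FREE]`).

Answer: [0-2 FREE][3-3 ALLOC][4-30 FREE]

Derivation:
Op 1: a = malloc(3) -> a = 0; heap: [0-2 ALLOC][3-30 FREE]
Op 2: b = malloc(3) -> b = 3; heap: [0-2 ALLOC][3-5 ALLOC][6-30 FREE]
Op 3: a = realloc(a, 8) -> a = 6; heap: [0-2 FREE][3-5 ALLOC][6-13 ALLOC][14-30 FREE]
Op 4: free(a) -> (freed a); heap: [0-2 FREE][3-5 ALLOC][6-30 FREE]
Op 5: b = realloc(b, 7) -> b = 3; heap: [0-2 FREE][3-9 ALLOC][10-30 FREE]
Op 6: b = realloc(b, 11) -> b = 3; heap: [0-2 FREE][3-13 ALLOC][14-30 FREE]
Op 7: b = realloc(b, 1) -> b = 3; heap: [0-2 FREE][3-3 ALLOC][4-30 FREE]
Op 8: c = malloc(9) -> c = 4; heap: [0-2 FREE][3-3 ALLOC][4-12 ALLOC][13-30 FREE]
free(c): c = 4 -> block [4-12 ALLOC]; mark free, coalesce with adjacent free neighbors -> [0-2 FREE][3-3 ALLOC][4-30 FREE]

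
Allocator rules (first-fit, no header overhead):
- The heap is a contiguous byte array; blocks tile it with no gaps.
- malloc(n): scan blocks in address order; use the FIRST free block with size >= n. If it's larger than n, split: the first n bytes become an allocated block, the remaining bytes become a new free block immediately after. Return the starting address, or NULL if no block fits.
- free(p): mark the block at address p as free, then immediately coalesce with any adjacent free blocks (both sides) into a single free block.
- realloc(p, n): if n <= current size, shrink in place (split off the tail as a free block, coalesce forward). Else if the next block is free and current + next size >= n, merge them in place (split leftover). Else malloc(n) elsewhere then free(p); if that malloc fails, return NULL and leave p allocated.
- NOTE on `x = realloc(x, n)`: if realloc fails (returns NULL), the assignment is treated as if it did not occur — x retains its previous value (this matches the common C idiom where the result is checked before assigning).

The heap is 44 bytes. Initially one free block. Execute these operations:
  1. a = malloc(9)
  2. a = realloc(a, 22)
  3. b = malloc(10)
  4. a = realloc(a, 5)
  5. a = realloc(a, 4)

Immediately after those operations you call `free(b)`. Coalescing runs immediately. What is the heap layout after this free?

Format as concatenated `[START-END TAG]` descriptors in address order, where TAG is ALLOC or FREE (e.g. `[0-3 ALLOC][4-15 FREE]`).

Op 1: a = malloc(9) -> a = 0; heap: [0-8 ALLOC][9-43 FREE]
Op 2: a = realloc(a, 22) -> a = 0; heap: [0-21 ALLOC][22-43 FREE]
Op 3: b = malloc(10) -> b = 22; heap: [0-21 ALLOC][22-31 ALLOC][32-43 FREE]
Op 4: a = realloc(a, 5) -> a = 0; heap: [0-4 ALLOC][5-21 FREE][22-31 ALLOC][32-43 FREE]
Op 5: a = realloc(a, 4) -> a = 0; heap: [0-3 ALLOC][4-21 FREE][22-31 ALLOC][32-43 FREE]
free(b): b = 22 -> block [22-31 ALLOC]; mark free, coalesce with adjacent free neighbors -> [0-3 ALLOC][4-43 FREE]

Answer: [0-3 ALLOC][4-43 FREE]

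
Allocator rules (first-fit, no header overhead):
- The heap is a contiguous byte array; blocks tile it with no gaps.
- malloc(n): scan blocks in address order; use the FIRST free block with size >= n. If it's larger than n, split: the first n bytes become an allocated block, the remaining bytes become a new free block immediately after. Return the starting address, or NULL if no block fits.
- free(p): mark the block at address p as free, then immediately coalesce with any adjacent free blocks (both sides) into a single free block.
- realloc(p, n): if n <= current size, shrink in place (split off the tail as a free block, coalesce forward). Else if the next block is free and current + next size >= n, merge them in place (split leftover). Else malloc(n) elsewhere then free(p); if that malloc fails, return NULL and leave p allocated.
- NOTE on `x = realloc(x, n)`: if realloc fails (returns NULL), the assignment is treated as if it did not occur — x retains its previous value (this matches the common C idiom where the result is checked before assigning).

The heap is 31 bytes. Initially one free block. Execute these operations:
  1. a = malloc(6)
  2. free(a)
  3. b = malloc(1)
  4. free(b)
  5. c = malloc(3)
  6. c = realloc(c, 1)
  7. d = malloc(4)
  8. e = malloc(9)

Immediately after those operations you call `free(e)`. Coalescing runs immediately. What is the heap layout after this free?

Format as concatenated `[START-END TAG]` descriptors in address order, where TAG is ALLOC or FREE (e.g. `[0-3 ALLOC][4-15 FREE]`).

Op 1: a = malloc(6) -> a = 0; heap: [0-5 ALLOC][6-30 FREE]
Op 2: free(a) -> (freed a); heap: [0-30 FREE]
Op 3: b = malloc(1) -> b = 0; heap: [0-0 ALLOC][1-30 FREE]
Op 4: free(b) -> (freed b); heap: [0-30 FREE]
Op 5: c = malloc(3) -> c = 0; heap: [0-2 ALLOC][3-30 FREE]
Op 6: c = realloc(c, 1) -> c = 0; heap: [0-0 ALLOC][1-30 FREE]
Op 7: d = malloc(4) -> d = 1; heap: [0-0 ALLOC][1-4 ALLOC][5-30 FREE]
Op 8: e = malloc(9) -> e = 5; heap: [0-0 ALLOC][1-4 ALLOC][5-13 ALLOC][14-30 FREE]
free(e): e = 5 -> block [5-13 ALLOC]; mark free, coalesce with adjacent free neighbors -> [0-0 ALLOC][1-4 ALLOC][5-30 FREE]

Answer: [0-0 ALLOC][1-4 ALLOC][5-30 FREE]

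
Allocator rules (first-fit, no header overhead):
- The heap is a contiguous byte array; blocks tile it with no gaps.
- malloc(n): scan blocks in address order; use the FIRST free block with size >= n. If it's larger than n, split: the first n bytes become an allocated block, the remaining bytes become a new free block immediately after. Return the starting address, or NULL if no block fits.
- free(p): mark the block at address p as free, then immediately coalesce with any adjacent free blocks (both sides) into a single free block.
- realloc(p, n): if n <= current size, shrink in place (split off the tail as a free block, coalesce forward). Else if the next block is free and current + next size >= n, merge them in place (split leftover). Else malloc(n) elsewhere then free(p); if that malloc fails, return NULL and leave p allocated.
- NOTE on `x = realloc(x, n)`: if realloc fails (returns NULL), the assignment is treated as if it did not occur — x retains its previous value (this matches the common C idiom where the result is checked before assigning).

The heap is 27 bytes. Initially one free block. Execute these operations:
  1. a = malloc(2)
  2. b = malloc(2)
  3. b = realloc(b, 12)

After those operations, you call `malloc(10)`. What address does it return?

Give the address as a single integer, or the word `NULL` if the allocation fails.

Answer: 14

Derivation:
Op 1: a = malloc(2) -> a = 0; heap: [0-1 ALLOC][2-26 FREE]
Op 2: b = malloc(2) -> b = 2; heap: [0-1 ALLOC][2-3 ALLOC][4-26 FREE]
Op 3: b = realloc(b, 12) -> b = 2; heap: [0-1 ALLOC][2-13 ALLOC][14-26 FREE]
malloc(10): first-fit scan over [0-1 ALLOC][2-13 ALLOC][14-26 FREE] -> 14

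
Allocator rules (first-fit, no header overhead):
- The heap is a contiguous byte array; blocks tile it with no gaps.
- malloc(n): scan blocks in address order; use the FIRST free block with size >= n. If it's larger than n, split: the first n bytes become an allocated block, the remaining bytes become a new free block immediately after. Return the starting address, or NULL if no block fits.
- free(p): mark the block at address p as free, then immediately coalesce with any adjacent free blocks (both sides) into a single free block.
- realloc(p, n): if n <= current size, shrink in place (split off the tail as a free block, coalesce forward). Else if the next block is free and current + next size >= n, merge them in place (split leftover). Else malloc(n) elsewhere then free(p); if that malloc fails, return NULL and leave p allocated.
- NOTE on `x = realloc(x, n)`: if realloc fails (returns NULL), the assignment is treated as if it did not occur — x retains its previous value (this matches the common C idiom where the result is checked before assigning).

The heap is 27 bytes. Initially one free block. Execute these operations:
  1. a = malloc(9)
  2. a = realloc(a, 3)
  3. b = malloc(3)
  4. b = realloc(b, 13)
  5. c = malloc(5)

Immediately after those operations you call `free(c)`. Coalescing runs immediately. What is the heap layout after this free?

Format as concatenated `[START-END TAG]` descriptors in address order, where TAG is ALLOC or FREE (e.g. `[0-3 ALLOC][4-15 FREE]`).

Op 1: a = malloc(9) -> a = 0; heap: [0-8 ALLOC][9-26 FREE]
Op 2: a = realloc(a, 3) -> a = 0; heap: [0-2 ALLOC][3-26 FREE]
Op 3: b = malloc(3) -> b = 3; heap: [0-2 ALLOC][3-5 ALLOC][6-26 FREE]
Op 4: b = realloc(b, 13) -> b = 3; heap: [0-2 ALLOC][3-15 ALLOC][16-26 FREE]
Op 5: c = malloc(5) -> c = 16; heap: [0-2 ALLOC][3-15 ALLOC][16-20 ALLOC][21-26 FREE]
free(c): c = 16 -> block [16-20 ALLOC]; mark free, coalesce with adjacent free neighbors -> [0-2 ALLOC][3-15 ALLOC][16-26 FREE]

Answer: [0-2 ALLOC][3-15 ALLOC][16-26 FREE]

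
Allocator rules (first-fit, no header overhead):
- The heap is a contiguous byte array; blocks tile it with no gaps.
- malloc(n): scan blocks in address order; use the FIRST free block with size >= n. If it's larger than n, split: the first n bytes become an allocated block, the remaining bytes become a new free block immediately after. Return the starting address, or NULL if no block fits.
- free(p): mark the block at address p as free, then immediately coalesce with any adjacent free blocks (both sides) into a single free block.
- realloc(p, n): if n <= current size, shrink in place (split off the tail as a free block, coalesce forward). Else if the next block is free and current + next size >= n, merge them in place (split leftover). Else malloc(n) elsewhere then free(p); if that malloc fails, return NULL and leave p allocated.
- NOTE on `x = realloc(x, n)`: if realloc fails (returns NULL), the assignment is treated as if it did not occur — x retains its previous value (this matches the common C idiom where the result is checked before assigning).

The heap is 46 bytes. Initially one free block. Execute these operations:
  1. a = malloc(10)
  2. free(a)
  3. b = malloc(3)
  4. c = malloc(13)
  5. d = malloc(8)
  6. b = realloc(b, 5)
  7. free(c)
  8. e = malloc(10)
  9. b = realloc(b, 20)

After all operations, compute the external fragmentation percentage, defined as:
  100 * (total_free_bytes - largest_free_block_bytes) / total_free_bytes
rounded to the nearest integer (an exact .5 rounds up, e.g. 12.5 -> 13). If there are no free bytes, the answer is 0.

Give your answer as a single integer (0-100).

Answer: 25

Derivation:
Op 1: a = malloc(10) -> a = 0; heap: [0-9 ALLOC][10-45 FREE]
Op 2: free(a) -> (freed a); heap: [0-45 FREE]
Op 3: b = malloc(3) -> b = 0; heap: [0-2 ALLOC][3-45 FREE]
Op 4: c = malloc(13) -> c = 3; heap: [0-2 ALLOC][3-15 ALLOC][16-45 FREE]
Op 5: d = malloc(8) -> d = 16; heap: [0-2 ALLOC][3-15 ALLOC][16-23 ALLOC][24-45 FREE]
Op 6: b = realloc(b, 5) -> b = 24; heap: [0-2 FREE][3-15 ALLOC][16-23 ALLOC][24-28 ALLOC][29-45 FREE]
Op 7: free(c) -> (freed c); heap: [0-15 FREE][16-23 ALLOC][24-28 ALLOC][29-45 FREE]
Op 8: e = malloc(10) -> e = 0; heap: [0-9 ALLOC][10-15 FREE][16-23 ALLOC][24-28 ALLOC][29-45 FREE]
Op 9: b = realloc(b, 20) -> b = 24; heap: [0-9 ALLOC][10-15 FREE][16-23 ALLOC][24-43 ALLOC][44-45 FREE]
Free blocks: [6 2] total_free=8 largest=6 -> 100*(8-6)/8 = 200/8 = 25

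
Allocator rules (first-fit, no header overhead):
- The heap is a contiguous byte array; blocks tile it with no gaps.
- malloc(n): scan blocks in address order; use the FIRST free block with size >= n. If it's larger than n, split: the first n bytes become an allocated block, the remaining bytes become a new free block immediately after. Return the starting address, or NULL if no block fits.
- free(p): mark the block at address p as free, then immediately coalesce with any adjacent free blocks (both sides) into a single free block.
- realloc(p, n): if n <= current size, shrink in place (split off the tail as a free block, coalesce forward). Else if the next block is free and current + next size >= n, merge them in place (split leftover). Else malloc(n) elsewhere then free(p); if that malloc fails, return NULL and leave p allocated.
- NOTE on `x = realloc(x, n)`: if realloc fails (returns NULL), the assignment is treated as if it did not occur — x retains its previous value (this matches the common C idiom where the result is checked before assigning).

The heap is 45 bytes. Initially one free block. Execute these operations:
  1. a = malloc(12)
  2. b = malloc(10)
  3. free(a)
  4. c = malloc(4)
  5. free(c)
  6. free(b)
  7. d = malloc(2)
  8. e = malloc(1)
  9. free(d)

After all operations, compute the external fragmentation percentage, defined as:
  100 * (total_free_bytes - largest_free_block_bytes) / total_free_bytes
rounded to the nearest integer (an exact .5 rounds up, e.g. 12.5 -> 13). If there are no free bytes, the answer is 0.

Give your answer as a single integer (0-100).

Answer: 5

Derivation:
Op 1: a = malloc(12) -> a = 0; heap: [0-11 ALLOC][12-44 FREE]
Op 2: b = malloc(10) -> b = 12; heap: [0-11 ALLOC][12-21 ALLOC][22-44 FREE]
Op 3: free(a) -> (freed a); heap: [0-11 FREE][12-21 ALLOC][22-44 FREE]
Op 4: c = malloc(4) -> c = 0; heap: [0-3 ALLOC][4-11 FREE][12-21 ALLOC][22-44 FREE]
Op 5: free(c) -> (freed c); heap: [0-11 FREE][12-21 ALLOC][22-44 FREE]
Op 6: free(b) -> (freed b); heap: [0-44 FREE]
Op 7: d = malloc(2) -> d = 0; heap: [0-1 ALLOC][2-44 FREE]
Op 8: e = malloc(1) -> e = 2; heap: [0-1 ALLOC][2-2 ALLOC][3-44 FREE]
Op 9: free(d) -> (freed d); heap: [0-1 FREE][2-2 ALLOC][3-44 FREE]
Free blocks: [2 42] total_free=44 largest=42 -> 100*(44-42)/44 = 200/44 ≈ 4.545 -> rounds to 5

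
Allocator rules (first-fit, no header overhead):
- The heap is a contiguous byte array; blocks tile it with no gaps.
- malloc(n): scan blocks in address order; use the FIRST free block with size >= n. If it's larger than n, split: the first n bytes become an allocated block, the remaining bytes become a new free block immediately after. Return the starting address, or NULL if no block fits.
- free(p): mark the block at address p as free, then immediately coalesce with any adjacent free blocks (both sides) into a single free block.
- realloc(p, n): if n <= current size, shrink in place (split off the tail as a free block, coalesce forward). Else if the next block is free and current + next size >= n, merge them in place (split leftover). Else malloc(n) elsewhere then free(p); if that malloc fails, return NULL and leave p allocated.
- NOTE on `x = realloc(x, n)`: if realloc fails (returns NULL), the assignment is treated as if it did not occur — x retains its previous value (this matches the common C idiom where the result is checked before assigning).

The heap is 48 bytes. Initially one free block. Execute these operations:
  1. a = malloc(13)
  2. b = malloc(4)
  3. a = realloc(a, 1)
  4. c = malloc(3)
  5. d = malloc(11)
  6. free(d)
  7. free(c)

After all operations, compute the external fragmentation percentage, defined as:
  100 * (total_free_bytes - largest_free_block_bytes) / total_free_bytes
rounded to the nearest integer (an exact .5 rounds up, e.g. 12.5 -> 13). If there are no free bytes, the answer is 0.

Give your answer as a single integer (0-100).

Answer: 28

Derivation:
Op 1: a = malloc(13) -> a = 0; heap: [0-12 ALLOC][13-47 FREE]
Op 2: b = malloc(4) -> b = 13; heap: [0-12 ALLOC][13-16 ALLOC][17-47 FREE]
Op 3: a = realloc(a, 1) -> a = 0; heap: [0-0 ALLOC][1-12 FREE][13-16 ALLOC][17-47 FREE]
Op 4: c = malloc(3) -> c = 1; heap: [0-0 ALLOC][1-3 ALLOC][4-12 FREE][13-16 ALLOC][17-47 FREE]
Op 5: d = malloc(11) -> d = 17; heap: [0-0 ALLOC][1-3 ALLOC][4-12 FREE][13-16 ALLOC][17-27 ALLOC][28-47 FREE]
Op 6: free(d) -> (freed d); heap: [0-0 ALLOC][1-3 ALLOC][4-12 FREE][13-16 ALLOC][17-47 FREE]
Op 7: free(c) -> (freed c); heap: [0-0 ALLOC][1-12 FREE][13-16 ALLOC][17-47 FREE]
Free blocks: [12 31] total_free=43 largest=31 -> 100*(43-31)/43 = 1200/43 ≈ 27.907 -> rounds to 28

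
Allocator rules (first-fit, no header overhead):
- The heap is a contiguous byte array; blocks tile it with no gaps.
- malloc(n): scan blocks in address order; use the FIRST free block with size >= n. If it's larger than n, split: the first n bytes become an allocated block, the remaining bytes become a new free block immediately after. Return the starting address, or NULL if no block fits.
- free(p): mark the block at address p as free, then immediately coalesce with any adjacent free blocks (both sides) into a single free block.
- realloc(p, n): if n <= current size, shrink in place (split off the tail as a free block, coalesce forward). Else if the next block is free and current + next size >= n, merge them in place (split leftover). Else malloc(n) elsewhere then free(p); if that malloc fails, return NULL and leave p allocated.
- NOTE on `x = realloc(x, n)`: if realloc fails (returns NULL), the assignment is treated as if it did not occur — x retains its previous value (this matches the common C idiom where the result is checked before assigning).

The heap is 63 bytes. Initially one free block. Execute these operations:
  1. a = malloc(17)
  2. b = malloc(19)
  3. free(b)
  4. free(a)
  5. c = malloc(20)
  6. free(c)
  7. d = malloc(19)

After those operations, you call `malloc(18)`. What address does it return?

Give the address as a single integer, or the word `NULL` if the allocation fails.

Answer: 19

Derivation:
Op 1: a = malloc(17) -> a = 0; heap: [0-16 ALLOC][17-62 FREE]
Op 2: b = malloc(19) -> b = 17; heap: [0-16 ALLOC][17-35 ALLOC][36-62 FREE]
Op 3: free(b) -> (freed b); heap: [0-16 ALLOC][17-62 FREE]
Op 4: free(a) -> (freed a); heap: [0-62 FREE]
Op 5: c = malloc(20) -> c = 0; heap: [0-19 ALLOC][20-62 FREE]
Op 6: free(c) -> (freed c); heap: [0-62 FREE]
Op 7: d = malloc(19) -> d = 0; heap: [0-18 ALLOC][19-62 FREE]
malloc(18): first-fit scan over [0-18 ALLOC][19-62 FREE] -> 19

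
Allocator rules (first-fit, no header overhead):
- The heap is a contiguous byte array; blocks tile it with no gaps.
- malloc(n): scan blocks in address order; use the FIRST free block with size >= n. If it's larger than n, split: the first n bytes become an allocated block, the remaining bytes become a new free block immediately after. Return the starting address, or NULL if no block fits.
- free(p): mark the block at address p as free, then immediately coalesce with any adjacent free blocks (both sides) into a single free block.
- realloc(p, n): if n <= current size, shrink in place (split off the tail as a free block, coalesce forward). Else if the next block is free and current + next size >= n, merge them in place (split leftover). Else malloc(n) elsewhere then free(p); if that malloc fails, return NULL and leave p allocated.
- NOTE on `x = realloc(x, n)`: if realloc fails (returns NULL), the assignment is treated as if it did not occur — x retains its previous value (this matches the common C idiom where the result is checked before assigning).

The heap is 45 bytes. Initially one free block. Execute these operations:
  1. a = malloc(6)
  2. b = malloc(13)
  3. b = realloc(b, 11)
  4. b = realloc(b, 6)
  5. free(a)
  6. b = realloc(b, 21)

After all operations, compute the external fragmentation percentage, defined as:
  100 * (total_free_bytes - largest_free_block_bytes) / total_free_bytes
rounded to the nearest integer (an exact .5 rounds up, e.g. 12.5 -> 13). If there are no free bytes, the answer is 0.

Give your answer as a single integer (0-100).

Answer: 25

Derivation:
Op 1: a = malloc(6) -> a = 0; heap: [0-5 ALLOC][6-44 FREE]
Op 2: b = malloc(13) -> b = 6; heap: [0-5 ALLOC][6-18 ALLOC][19-44 FREE]
Op 3: b = realloc(b, 11) -> b = 6; heap: [0-5 ALLOC][6-16 ALLOC][17-44 FREE]
Op 4: b = realloc(b, 6) -> b = 6; heap: [0-5 ALLOC][6-11 ALLOC][12-44 FREE]
Op 5: free(a) -> (freed a); heap: [0-5 FREE][6-11 ALLOC][12-44 FREE]
Op 6: b = realloc(b, 21) -> b = 6; heap: [0-5 FREE][6-26 ALLOC][27-44 FREE]
Free blocks: [6 18] total_free=24 largest=18 -> 100*(24-18)/24 = 600/24 = 25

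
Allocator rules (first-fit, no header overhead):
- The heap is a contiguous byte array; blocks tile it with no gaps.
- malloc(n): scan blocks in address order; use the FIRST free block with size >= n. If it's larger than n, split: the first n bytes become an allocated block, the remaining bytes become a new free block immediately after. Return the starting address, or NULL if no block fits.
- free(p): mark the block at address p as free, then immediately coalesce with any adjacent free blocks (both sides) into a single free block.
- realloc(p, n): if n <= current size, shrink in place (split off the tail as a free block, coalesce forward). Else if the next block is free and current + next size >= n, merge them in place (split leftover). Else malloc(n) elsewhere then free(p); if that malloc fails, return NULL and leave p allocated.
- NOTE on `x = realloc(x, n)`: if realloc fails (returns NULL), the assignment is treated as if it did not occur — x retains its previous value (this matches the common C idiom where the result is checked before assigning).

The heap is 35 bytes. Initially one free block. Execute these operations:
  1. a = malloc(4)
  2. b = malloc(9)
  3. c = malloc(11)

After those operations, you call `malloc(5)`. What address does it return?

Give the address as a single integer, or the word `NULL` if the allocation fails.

Op 1: a = malloc(4) -> a = 0; heap: [0-3 ALLOC][4-34 FREE]
Op 2: b = malloc(9) -> b = 4; heap: [0-3 ALLOC][4-12 ALLOC][13-34 FREE]
Op 3: c = malloc(11) -> c = 13; heap: [0-3 ALLOC][4-12 ALLOC][13-23 ALLOC][24-34 FREE]
malloc(5): first-fit scan over [0-3 ALLOC][4-12 ALLOC][13-23 ALLOC][24-34 FREE] -> 24

Answer: 24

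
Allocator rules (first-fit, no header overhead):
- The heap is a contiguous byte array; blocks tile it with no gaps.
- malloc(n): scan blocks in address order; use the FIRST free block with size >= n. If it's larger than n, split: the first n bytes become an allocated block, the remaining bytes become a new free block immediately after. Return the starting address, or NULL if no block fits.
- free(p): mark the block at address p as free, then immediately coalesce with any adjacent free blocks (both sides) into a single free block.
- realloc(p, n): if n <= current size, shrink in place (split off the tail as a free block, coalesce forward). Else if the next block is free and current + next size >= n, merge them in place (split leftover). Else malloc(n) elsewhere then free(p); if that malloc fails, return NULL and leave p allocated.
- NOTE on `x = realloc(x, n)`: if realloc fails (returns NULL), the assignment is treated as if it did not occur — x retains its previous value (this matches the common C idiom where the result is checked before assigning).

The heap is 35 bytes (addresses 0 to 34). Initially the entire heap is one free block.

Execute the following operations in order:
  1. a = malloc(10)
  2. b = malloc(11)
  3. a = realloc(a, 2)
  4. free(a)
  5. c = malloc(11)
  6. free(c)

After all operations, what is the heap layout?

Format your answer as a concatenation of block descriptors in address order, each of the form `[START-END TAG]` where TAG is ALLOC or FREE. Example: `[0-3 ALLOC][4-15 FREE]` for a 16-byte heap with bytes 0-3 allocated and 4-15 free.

Op 1: a = malloc(10) -> a = 0; heap: [0-9 ALLOC][10-34 FREE]
Op 2: b = malloc(11) -> b = 10; heap: [0-9 ALLOC][10-20 ALLOC][21-34 FREE]
Op 3: a = realloc(a, 2) -> a = 0; heap: [0-1 ALLOC][2-9 FREE][10-20 ALLOC][21-34 FREE]
Op 4: free(a) -> (freed a); heap: [0-9 FREE][10-20 ALLOC][21-34 FREE]
Op 5: c = malloc(11) -> c = 21; heap: [0-9 FREE][10-20 ALLOC][21-31 ALLOC][32-34 FREE]
Op 6: free(c) -> (freed c); heap: [0-9 FREE][10-20 ALLOC][21-34 FREE]

Answer: [0-9 FREE][10-20 ALLOC][21-34 FREE]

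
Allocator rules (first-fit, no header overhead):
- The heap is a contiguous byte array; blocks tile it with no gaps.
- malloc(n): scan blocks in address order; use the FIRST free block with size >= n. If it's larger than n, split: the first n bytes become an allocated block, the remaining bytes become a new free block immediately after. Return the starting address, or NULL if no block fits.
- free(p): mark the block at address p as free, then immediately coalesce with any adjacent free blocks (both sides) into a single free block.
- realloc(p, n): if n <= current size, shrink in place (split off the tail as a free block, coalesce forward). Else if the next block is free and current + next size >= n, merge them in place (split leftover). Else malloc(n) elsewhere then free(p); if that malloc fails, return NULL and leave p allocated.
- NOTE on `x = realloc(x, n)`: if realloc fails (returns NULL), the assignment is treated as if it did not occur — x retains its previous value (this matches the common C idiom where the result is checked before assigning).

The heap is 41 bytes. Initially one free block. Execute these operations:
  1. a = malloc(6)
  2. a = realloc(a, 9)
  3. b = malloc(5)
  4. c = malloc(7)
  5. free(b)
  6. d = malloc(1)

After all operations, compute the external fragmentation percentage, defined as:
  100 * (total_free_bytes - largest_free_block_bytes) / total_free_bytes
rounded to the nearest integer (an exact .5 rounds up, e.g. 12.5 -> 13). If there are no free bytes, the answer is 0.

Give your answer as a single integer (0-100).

Op 1: a = malloc(6) -> a = 0; heap: [0-5 ALLOC][6-40 FREE]
Op 2: a = realloc(a, 9) -> a = 0; heap: [0-8 ALLOC][9-40 FREE]
Op 3: b = malloc(5) -> b = 9; heap: [0-8 ALLOC][9-13 ALLOC][14-40 FREE]
Op 4: c = malloc(7) -> c = 14; heap: [0-8 ALLOC][9-13 ALLOC][14-20 ALLOC][21-40 FREE]
Op 5: free(b) -> (freed b); heap: [0-8 ALLOC][9-13 FREE][14-20 ALLOC][21-40 FREE]
Op 6: d = malloc(1) -> d = 9; heap: [0-8 ALLOC][9-9 ALLOC][10-13 FREE][14-20 ALLOC][21-40 FREE]
Free blocks: [4 20] total_free=24 largest=20 -> 100*(24-20)/24 = 400/24 ≈ 16.667 -> rounds to 17

Answer: 17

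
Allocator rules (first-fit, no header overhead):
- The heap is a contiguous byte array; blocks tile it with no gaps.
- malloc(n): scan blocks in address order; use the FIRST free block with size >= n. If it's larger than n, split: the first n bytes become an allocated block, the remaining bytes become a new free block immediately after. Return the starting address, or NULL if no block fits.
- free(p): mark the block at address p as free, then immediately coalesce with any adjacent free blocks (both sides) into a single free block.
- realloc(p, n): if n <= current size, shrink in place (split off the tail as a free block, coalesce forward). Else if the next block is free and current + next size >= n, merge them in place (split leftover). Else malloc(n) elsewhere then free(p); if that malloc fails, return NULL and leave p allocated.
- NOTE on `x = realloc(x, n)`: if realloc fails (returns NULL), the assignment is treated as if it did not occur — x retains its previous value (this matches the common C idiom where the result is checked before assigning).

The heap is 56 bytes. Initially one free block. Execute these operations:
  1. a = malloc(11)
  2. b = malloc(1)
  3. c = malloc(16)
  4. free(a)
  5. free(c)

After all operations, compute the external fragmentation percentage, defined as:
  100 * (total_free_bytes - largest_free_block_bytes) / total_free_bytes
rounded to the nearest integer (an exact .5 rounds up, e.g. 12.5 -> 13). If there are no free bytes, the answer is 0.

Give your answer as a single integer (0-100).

Answer: 20

Derivation:
Op 1: a = malloc(11) -> a = 0; heap: [0-10 ALLOC][11-55 FREE]
Op 2: b = malloc(1) -> b = 11; heap: [0-10 ALLOC][11-11 ALLOC][12-55 FREE]
Op 3: c = malloc(16) -> c = 12; heap: [0-10 ALLOC][11-11 ALLOC][12-27 ALLOC][28-55 FREE]
Op 4: free(a) -> (freed a); heap: [0-10 FREE][11-11 ALLOC][12-27 ALLOC][28-55 FREE]
Op 5: free(c) -> (freed c); heap: [0-10 FREE][11-11 ALLOC][12-55 FREE]
Free blocks: [11 44] total_free=55 largest=44 -> 100*(55-44)/55 = 1100/55 = 20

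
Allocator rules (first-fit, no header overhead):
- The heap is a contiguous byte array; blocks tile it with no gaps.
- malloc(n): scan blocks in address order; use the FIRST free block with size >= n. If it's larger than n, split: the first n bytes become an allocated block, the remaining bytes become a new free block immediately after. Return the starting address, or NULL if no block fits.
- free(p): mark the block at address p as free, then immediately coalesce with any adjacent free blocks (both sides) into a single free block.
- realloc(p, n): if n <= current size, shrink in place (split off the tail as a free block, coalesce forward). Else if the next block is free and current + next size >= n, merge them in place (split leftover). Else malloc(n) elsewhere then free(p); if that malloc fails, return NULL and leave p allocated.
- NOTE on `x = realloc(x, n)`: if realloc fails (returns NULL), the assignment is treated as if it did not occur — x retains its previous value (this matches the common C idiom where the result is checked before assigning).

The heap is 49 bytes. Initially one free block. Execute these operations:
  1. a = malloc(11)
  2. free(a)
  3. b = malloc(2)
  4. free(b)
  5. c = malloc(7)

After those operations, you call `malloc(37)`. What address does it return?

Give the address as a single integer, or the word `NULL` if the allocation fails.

Answer: 7

Derivation:
Op 1: a = malloc(11) -> a = 0; heap: [0-10 ALLOC][11-48 FREE]
Op 2: free(a) -> (freed a); heap: [0-48 FREE]
Op 3: b = malloc(2) -> b = 0; heap: [0-1 ALLOC][2-48 FREE]
Op 4: free(b) -> (freed b); heap: [0-48 FREE]
Op 5: c = malloc(7) -> c = 0; heap: [0-6 ALLOC][7-48 FREE]
malloc(37): first-fit scan over [0-6 ALLOC][7-48 FREE] -> 7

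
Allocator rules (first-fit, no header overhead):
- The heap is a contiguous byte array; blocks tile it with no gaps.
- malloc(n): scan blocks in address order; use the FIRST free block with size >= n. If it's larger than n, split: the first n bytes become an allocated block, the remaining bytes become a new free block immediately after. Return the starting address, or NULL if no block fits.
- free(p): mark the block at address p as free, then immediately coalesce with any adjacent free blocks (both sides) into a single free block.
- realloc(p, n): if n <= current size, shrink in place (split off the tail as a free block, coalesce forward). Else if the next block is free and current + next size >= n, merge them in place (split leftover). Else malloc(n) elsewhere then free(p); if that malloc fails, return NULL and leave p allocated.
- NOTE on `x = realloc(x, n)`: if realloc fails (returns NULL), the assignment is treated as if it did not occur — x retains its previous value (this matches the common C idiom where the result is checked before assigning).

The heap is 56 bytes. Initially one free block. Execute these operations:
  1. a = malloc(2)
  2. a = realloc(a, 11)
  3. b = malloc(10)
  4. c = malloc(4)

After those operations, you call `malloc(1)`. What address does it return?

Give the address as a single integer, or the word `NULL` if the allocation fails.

Answer: 25

Derivation:
Op 1: a = malloc(2) -> a = 0; heap: [0-1 ALLOC][2-55 FREE]
Op 2: a = realloc(a, 11) -> a = 0; heap: [0-10 ALLOC][11-55 FREE]
Op 3: b = malloc(10) -> b = 11; heap: [0-10 ALLOC][11-20 ALLOC][21-55 FREE]
Op 4: c = malloc(4) -> c = 21; heap: [0-10 ALLOC][11-20 ALLOC][21-24 ALLOC][25-55 FREE]
malloc(1): first-fit scan over [0-10 ALLOC][11-20 ALLOC][21-24 ALLOC][25-55 FREE] -> 25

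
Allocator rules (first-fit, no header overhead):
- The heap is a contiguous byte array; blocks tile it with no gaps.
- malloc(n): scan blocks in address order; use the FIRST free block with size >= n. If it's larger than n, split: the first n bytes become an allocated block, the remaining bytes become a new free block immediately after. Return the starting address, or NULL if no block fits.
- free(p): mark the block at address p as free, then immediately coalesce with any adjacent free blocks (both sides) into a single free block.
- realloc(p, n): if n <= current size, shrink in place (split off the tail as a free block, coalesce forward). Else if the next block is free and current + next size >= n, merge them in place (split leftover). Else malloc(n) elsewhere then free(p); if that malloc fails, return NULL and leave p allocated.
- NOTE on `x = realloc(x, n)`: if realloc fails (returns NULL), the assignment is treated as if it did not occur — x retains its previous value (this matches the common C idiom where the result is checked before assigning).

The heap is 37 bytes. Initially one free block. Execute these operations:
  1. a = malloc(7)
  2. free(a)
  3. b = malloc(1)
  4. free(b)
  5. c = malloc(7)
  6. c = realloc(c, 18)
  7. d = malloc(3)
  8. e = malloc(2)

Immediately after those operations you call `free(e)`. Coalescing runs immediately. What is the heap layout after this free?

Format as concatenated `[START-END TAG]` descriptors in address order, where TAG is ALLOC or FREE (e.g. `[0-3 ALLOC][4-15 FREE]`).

Answer: [0-17 ALLOC][18-20 ALLOC][21-36 FREE]

Derivation:
Op 1: a = malloc(7) -> a = 0; heap: [0-6 ALLOC][7-36 FREE]
Op 2: free(a) -> (freed a); heap: [0-36 FREE]
Op 3: b = malloc(1) -> b = 0; heap: [0-0 ALLOC][1-36 FREE]
Op 4: free(b) -> (freed b); heap: [0-36 FREE]
Op 5: c = malloc(7) -> c = 0; heap: [0-6 ALLOC][7-36 FREE]
Op 6: c = realloc(c, 18) -> c = 0; heap: [0-17 ALLOC][18-36 FREE]
Op 7: d = malloc(3) -> d = 18; heap: [0-17 ALLOC][18-20 ALLOC][21-36 FREE]
Op 8: e = malloc(2) -> e = 21; heap: [0-17 ALLOC][18-20 ALLOC][21-22 ALLOC][23-36 FREE]
free(e): e = 21 -> block [21-22 ALLOC]; mark free, coalesce with adjacent free neighbors -> [0-17 ALLOC][18-20 ALLOC][21-36 FREE]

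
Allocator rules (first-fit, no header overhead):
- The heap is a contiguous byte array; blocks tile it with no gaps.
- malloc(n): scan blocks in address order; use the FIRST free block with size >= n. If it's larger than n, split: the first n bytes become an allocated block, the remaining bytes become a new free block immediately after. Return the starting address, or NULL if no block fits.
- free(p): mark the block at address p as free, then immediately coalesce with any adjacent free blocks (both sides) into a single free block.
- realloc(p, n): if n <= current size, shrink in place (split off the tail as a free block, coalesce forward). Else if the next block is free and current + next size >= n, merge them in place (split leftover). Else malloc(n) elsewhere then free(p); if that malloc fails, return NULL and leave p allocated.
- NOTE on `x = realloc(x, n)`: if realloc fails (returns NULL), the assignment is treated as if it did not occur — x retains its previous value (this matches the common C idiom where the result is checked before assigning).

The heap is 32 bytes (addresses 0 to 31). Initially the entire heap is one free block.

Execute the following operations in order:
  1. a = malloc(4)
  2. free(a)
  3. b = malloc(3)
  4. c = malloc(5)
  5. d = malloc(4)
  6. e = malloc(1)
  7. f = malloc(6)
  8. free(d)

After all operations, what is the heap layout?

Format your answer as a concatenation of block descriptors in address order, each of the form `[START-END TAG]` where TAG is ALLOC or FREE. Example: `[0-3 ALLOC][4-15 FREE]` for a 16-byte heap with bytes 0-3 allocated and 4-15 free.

Answer: [0-2 ALLOC][3-7 ALLOC][8-11 FREE][12-12 ALLOC][13-18 ALLOC][19-31 FREE]

Derivation:
Op 1: a = malloc(4) -> a = 0; heap: [0-3 ALLOC][4-31 FREE]
Op 2: free(a) -> (freed a); heap: [0-31 FREE]
Op 3: b = malloc(3) -> b = 0; heap: [0-2 ALLOC][3-31 FREE]
Op 4: c = malloc(5) -> c = 3; heap: [0-2 ALLOC][3-7 ALLOC][8-31 FREE]
Op 5: d = malloc(4) -> d = 8; heap: [0-2 ALLOC][3-7 ALLOC][8-11 ALLOC][12-31 FREE]
Op 6: e = malloc(1) -> e = 12; heap: [0-2 ALLOC][3-7 ALLOC][8-11 ALLOC][12-12 ALLOC][13-31 FREE]
Op 7: f = malloc(6) -> f = 13; heap: [0-2 ALLOC][3-7 ALLOC][8-11 ALLOC][12-12 ALLOC][13-18 ALLOC][19-31 FREE]
Op 8: free(d) -> (freed d); heap: [0-2 ALLOC][3-7 ALLOC][8-11 FREE][12-12 ALLOC][13-18 ALLOC][19-31 FREE]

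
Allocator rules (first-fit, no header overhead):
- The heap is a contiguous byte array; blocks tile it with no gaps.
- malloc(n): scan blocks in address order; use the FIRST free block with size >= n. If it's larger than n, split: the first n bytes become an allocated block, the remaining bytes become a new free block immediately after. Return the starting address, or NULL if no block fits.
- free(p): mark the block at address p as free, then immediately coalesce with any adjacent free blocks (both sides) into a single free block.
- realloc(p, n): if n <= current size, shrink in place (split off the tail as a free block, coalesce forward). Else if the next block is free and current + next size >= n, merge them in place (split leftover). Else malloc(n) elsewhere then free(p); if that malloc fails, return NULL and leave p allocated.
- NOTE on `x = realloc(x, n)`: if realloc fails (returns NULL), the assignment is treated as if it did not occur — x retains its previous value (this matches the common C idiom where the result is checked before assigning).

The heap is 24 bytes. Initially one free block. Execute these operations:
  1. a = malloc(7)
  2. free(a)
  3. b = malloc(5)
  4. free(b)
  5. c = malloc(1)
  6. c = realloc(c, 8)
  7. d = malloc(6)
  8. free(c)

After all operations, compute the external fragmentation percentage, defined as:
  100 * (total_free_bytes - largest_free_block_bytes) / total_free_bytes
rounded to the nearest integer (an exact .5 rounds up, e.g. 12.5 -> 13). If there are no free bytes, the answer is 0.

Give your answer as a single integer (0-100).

Answer: 44

Derivation:
Op 1: a = malloc(7) -> a = 0; heap: [0-6 ALLOC][7-23 FREE]
Op 2: free(a) -> (freed a); heap: [0-23 FREE]
Op 3: b = malloc(5) -> b = 0; heap: [0-4 ALLOC][5-23 FREE]
Op 4: free(b) -> (freed b); heap: [0-23 FREE]
Op 5: c = malloc(1) -> c = 0; heap: [0-0 ALLOC][1-23 FREE]
Op 6: c = realloc(c, 8) -> c = 0; heap: [0-7 ALLOC][8-23 FREE]
Op 7: d = malloc(6) -> d = 8; heap: [0-7 ALLOC][8-13 ALLOC][14-23 FREE]
Op 8: free(c) -> (freed c); heap: [0-7 FREE][8-13 ALLOC][14-23 FREE]
Free blocks: [8 10] total_free=18 largest=10 -> 100*(18-10)/18 = 800/18 ≈ 44.444 -> rounds to 44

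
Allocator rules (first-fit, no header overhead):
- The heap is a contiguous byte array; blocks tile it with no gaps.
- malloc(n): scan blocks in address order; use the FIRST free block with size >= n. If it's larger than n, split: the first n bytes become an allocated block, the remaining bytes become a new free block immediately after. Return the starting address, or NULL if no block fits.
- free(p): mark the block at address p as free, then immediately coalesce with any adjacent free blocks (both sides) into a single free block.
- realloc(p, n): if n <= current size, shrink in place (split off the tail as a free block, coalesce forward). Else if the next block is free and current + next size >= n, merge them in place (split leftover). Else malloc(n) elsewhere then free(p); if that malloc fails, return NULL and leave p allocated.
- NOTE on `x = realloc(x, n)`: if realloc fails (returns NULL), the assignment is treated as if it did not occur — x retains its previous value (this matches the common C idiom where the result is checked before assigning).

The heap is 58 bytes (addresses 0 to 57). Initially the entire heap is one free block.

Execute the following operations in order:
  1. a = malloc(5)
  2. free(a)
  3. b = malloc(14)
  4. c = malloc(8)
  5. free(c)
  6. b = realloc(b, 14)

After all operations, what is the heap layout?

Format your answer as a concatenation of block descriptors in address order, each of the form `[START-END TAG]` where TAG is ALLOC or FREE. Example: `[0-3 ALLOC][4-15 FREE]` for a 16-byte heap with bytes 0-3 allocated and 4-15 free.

Op 1: a = malloc(5) -> a = 0; heap: [0-4 ALLOC][5-57 FREE]
Op 2: free(a) -> (freed a); heap: [0-57 FREE]
Op 3: b = malloc(14) -> b = 0; heap: [0-13 ALLOC][14-57 FREE]
Op 4: c = malloc(8) -> c = 14; heap: [0-13 ALLOC][14-21 ALLOC][22-57 FREE]
Op 5: free(c) -> (freed c); heap: [0-13 ALLOC][14-57 FREE]
Op 6: b = realloc(b, 14) -> b = 0; heap: [0-13 ALLOC][14-57 FREE]

Answer: [0-13 ALLOC][14-57 FREE]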